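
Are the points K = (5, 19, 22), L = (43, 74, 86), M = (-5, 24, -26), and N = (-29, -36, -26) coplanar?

With K as base: KL = (38, 55, 64), KM = (-10, 5, -48), KN = (-34, -55, -48).
KM × KN = (-2880, 1152, 720).
KL · (KM × KN) = 0.
The scalar triple product vanishes, so the four points are coplanar.

Yes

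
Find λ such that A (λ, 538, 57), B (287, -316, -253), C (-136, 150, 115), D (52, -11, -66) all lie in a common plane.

Coplanarity ⇔ det[AB; AC; AD] = 0.
Expanding, this is linear in λ: (25098)λ + (5145090) = 0.
So λ = -205.

-205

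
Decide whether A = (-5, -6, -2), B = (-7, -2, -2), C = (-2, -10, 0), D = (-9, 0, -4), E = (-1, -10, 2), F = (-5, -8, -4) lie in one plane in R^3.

The plane through A, B, C has normal n = AB × AC = (8, 4, -4) and equation n·P = -56.
Checking the remaining points: n·D = -56, n·E = -56, n·F = -56.
All equal -56, so all 6 points lie in one plane.

Yes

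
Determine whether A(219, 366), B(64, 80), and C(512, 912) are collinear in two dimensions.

AB = (-155, -286), AC = (293, 546).
det[AB; AC] = (-155)(546) − (-286)(293) = -832.
The determinant is nonzero, so they are not collinear.

No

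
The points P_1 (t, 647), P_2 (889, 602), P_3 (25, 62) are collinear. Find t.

Collinearity: (P_1 − P_2) must be parallel to (P_3 − P_2) = (-864, -540).
Cross-multiplying the components: (t − 889)·(-540) = (45)·(-864).
Solving gives t = 961.

961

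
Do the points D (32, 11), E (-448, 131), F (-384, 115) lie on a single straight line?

DE = (-480, 120), DF = (-416, 104).
Checking proportionality: DF = 13/15·DE, so the vectors are parallel and the points are collinear.

Yes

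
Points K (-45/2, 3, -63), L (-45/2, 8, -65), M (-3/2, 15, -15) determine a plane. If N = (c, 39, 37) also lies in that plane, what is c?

23

The plane through K, L, M has equation 264x − 42y − 105z = 549.
Substituting N: (264)c + (-5523) = 549, so c = 23.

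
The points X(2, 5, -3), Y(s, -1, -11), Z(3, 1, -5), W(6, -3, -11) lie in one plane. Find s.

6

Coplanarity ⇔ det[XY; XZ; XW] = 0.
Expanding, this is linear in s: (16)s + (-96) = 0.
So s = 6.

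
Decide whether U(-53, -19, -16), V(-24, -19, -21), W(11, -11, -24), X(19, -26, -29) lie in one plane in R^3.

With U as base: UV = (29, 0, -5), UW = (64, 8, -8), UX = (72, -7, -13).
UW × UX = (-160, 256, -1024).
UV · (UW × UX) = 480.
Since 480 ≠ 0, the four points are not coplanar.

No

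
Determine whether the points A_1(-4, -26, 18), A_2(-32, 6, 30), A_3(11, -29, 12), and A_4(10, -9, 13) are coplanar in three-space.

Yes

A normal to the plane through A_1, A_2, A_3 is n = A_1A_2 × A_1A_3 = (-156, 12, -396).
The plane has equation n·P = -6816. For A_4: n·A_4 = -6816.
Equal, so A_4 lies in the plane and all four are coplanar.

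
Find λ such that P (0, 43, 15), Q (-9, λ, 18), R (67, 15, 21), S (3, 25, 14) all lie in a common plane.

97

The points are coplanar iff PQ · (PR × PS) = 0.
Expanding, this is linear in λ: (85)λ + (-8245) = 0.
So λ = 97.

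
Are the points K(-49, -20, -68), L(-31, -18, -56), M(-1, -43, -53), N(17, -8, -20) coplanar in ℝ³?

The four points are coplanar iff the 3×3 determinant with rows KL, KM, KN is zero.
Rows: (18, 2, 12), (48, -23, 15), (66, 12, 48).
Expanding along the first row: (18)(-1284) − (2)(1314) + (12)(2094) = -612.
Nonzero ⇒ not coplanar.

No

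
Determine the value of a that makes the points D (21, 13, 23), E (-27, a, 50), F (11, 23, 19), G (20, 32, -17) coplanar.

40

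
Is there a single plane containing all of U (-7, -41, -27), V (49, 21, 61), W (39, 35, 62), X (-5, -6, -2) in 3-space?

Yes

With U as base: UV = (56, 62, 88), UW = (46, 76, 89), UX = (2, 35, 25).
UW × UX = (-1215, -972, 1458).
UV · (UW × UX) = 0.
The scalar triple product vanishes, so the four points are coplanar.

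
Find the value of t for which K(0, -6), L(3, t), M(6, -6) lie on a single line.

Collinearity: (L − K) must be parallel to (M − K) = (6, 0).
Cross-multiplying the components: (t − (-6))·(6) = (3)·(0).
Solving gives t = -6.

-6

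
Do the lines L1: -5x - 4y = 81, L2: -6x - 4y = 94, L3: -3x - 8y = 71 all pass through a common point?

The three lines meet at one point iff the augmented coefficient matrix [aᵢ bᵢ cᵢ] has rank < 3, i.e. its determinant vanishes.
Here the determinant is 0.
It vanishes, so the lines are concurrent at (-13, -4).

Yes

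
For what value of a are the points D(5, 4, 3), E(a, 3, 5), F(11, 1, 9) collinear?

Collinearity requires DE × DF = 0; each component is linear in a.
The y-component gives (-6)a + (42) = 0, so a = 7.
The remaining components then also vanish.

7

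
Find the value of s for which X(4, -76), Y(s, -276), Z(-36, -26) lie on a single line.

164

The three points are collinear iff det[XY; XZ] = 0.
This determinant is linear in s: (50)s + (-8200) = 0, so s = 164.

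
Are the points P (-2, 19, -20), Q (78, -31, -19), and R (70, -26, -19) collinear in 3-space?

PQ = (80, -50, 1), PR = (72, -45, 1).
Comparing components 2 and 3: (-50)(1) − (1)(-45) = -5 ≠ 0, so PQ and PR are not parallel and the points are not collinear.

No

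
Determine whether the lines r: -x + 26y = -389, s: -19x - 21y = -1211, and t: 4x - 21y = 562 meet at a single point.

Intersecting r and s: solving the 2×2 system gives (x, y) = (77, -12).
Substitute into t: (4)(77) + (-21)(-12) = 560.
But t requires 562 ≠ 560, so the three lines have no common point.

No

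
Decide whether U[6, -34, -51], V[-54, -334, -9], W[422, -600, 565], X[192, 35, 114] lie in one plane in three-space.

With U as base: UV = (-60, -300, 42), UW = (416, -566, 616), UX = (186, 69, 165).
UW × UX = (-135894, 45936, 133980).
UV · (UW × UX) = 0.
The scalar triple product vanishes, so the four points are coplanar.

Yes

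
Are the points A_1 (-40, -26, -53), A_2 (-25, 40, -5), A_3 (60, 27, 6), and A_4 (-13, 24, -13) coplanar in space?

With A_1 as base: A_1A_2 = (15, 66, 48), A_1A_3 = (100, 53, 59), A_1A_4 = (27, 50, 40).
A_1A_3 × A_1A_4 = (-830, -2407, 3569).
A_1A_2 · (A_1A_3 × A_1A_4) = 0.
The scalar triple product vanishes, so the four points are coplanar.

Yes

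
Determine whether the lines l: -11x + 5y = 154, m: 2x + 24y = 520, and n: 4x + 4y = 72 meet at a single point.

The three lines meet at one point iff the augmented coefficient matrix [aᵢ bᵢ cᵢ] has rank < 3, i.e. its determinant vanishes.
Here the determinant is 0.
It vanishes, so the lines are concurrent at (-4, 22).

Yes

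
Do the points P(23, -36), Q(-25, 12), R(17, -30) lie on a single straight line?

Yes

PQ = (-48, 48), PR = (-6, 6).
Twice the signed area of △PQR is (-48)(6) − (48)(-6) = 0.
The triangle is degenerate (zero area), so the points are collinear.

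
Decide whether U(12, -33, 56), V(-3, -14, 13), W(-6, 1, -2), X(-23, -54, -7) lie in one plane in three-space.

With U as base: UV = (-15, 19, -43), UW = (-18, 34, -58), UX = (-35, -21, -63).
UW × UX = (-3360, 896, 1568).
UV · (UW × UX) = 0.
The scalar triple product vanishes, so the four points are coplanar.

Yes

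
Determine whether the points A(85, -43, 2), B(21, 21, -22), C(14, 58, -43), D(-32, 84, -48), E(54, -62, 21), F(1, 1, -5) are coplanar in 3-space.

Yes

The plane through A, B, C has normal n = AB × AC = (-456, -1176, -1920) and equation n·P = 7968.
Checking the remaining points: n·D = 7968, n·E = 7968, n·F = 7968.
All equal 7968, so all 6 points lie in one plane.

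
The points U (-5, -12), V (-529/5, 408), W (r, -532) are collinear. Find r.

599/5

Collinearity: (W − U) must be parallel to (V − U) = (-504/5, 420).
Cross-multiplying the components: (r − (-5))·(420) = (-520)·(-504/5).
Solving gives r = 599/5.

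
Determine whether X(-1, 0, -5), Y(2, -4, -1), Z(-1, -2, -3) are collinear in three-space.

XY = (3, -4, 4), XZ = (0, -2, 2).
XY × XZ = (0, -6, -6).
The cross product is nonzero, so the points do not lie on one line.

No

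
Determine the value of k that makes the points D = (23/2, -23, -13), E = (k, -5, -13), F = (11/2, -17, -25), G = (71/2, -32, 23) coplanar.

47/2

Normal to plane DFG: n = (108, -72, -90); plane equation n·P = 4068.
Requiring n·E = 4068: (108)k + (1530) = 4068.
So k = 47/2.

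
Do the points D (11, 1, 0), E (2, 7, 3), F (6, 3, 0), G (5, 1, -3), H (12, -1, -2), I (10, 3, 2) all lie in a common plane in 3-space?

Yes

The plane through D, E, F has normal n = DE × DF = (-6, -15, 12) and equation n·P = -81.
Checking the remaining points: n·G = -81, n·H = -81, n·I = -81.
All equal -81, so all 6 points lie in one plane.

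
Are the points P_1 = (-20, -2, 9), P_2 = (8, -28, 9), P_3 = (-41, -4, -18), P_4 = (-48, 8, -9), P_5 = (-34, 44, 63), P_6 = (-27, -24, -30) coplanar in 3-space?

No

The plane through P_1, P_2, P_3 has normal n = P_1P_2 × P_1P_3 = (702, 756, -602) and equation n·P = -20970.
Checking the remaining points: n·P_4 = -22230, n·P_5 = -28530, n·P_6 = -19038.
Since n·P_4 = -22230 ≠ -20970, P_4 is off the plane and the points are not all coplanar.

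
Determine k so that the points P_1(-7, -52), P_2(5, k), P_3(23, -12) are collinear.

-36

The three points are collinear iff det[P_1P_2; P_1P_3] = 0.
This determinant is linear in k: (-30)k + (-1080) = 0, so k = -36.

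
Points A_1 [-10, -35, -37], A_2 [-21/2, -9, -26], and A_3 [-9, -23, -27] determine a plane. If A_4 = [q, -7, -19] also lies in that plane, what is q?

The plane through A_1, A_2, A_3 has equation 128x + 16y − 32z = -656.
Substituting A_4: (128)q + (496) = -656, so q = -9.

-9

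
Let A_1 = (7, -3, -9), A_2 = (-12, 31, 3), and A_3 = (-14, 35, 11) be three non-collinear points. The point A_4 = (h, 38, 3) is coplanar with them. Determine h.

-16

Coplanarity requires A_1A_2 · (A_1A_3 × A_1A_4) = 0.
A_1A_2 = (-19, 34, 12), A_1A_3 = (-21, 38, 20); the triple product is linear in h with coefficient 224 and constant term 3584.
Setting it to zero: h = -16.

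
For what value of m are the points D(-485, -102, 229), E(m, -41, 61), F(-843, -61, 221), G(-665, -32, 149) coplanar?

Normal to plane DFG: n = (-2720, -27200, -17680); plane equation n·P = 44880.
Requiring n·E = 44880: (-2720)m + (36720) = 44880.
So m = -3.

-3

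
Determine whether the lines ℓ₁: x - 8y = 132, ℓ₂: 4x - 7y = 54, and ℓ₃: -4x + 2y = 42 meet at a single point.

No

Lines aᵢx + bᵢy = cᵢ with pairwise distinct directions are concurrent exactly when det[aᵢ bᵢ cᵢ] = 0.
Here the determinant is 30.
Nonzero, so no common point exists.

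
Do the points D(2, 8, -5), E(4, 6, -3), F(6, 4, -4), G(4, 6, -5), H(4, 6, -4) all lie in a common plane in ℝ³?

The plane through D, E, F has normal n = DE × DF = (6, 6, 0) and equation n·P = 60.
Checking the remaining points: n·G = 60, n·H = 60.
All equal 60, so all 5 points lie in one plane.

Yes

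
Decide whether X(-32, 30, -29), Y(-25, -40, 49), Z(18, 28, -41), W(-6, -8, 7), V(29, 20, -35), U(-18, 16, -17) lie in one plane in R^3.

Yes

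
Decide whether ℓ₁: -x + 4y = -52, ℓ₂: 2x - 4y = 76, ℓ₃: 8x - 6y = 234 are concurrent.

Yes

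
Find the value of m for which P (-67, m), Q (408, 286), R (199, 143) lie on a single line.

The three points are collinear iff det[PQ; PR] = 0.
This determinant is linear in m: (-209)m + (-8151) = 0, so m = -39.

-39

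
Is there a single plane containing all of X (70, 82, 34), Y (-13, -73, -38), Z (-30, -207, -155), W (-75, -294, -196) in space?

With X as base: XY = (-83, -155, -72), XZ = (-100, -289, -189), XW = (-145, -376, -230).
XZ × XW = (-4594, 4405, -4305).
XY · (XZ × XW) = 8487.
Since 8487 ≠ 0, the four points are not coplanar.

No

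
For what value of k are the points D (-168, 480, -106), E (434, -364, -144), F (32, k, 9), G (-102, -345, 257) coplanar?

The points are coplanar iff DE · (DF × DG) = 0.
Expanding, this is linear in k: (221034)k + (12156870) = 0.
So k = -55.

-55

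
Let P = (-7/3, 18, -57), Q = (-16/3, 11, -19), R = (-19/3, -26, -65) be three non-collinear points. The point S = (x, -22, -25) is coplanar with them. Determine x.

The plane through P, Q, R has equation 1728x − 176y + 104z = -13128.
Substituting S: (1728)x + (1272) = -13128, so x = -25/3.

-25/3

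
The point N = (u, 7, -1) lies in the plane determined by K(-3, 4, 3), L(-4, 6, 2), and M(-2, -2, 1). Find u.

-11/2

Coplanarity requires KL · (KM × KN) = 0.
KL = (-1, 2, -1), KM = (1, -6, -2); the triple product is linear in u with coefficient -10 and constant term -55.
Setting it to zero: u = -11/2.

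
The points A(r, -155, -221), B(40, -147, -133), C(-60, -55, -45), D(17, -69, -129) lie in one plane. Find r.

119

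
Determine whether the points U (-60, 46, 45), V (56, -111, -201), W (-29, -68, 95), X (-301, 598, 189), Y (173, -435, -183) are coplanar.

No

The plane through U, V, W has normal n = UV × UW = (-35894, -13426, -8357) and equation n·P = 1159979.
Checking the remaining points: n·X = 1195873, n·Y = 1159979.
Since n·X = 1195873 ≠ 1159979, X is off the plane and the points are not all coplanar.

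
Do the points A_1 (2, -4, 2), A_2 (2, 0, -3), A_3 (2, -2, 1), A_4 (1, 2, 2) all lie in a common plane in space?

No

A normal to the plane through A_1, A_2, A_3 is n = A_1A_2 × A_1A_3 = (6, 0, 0).
The plane has equation n·P = 12. For A_4: n·A_4 = 6.
6 ≠ 12, so A_4 is off the plane.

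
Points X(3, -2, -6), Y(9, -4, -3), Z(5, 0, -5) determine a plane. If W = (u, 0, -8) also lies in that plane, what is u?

A normal to the plane is n = XY × XZ = (-8, 0, 16).
W lies in the plane iff n · XW = 0.
This gives (-8)u + (-8) = 0, so u = -1.

-1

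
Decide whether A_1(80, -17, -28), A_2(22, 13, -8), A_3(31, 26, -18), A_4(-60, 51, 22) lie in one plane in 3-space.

With A_1 as base: A_1A_2 = (-58, 30, 20), A_1A_3 = (-49, 43, 10), A_1A_4 = (-140, 68, 50).
A_1A_3 × A_1A_4 = (1470, 1050, 2688).
A_1A_2 · (A_1A_3 × A_1A_4) = 0.
The scalar triple product vanishes, so the four points are coplanar.

Yes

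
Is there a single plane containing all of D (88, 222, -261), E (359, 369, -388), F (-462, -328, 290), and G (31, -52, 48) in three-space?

With D as base: DE = (271, 147, -127), DF = (-550, -550, 551), DG = (-57, -274, 309).
DF × DG = (-18976, 138543, 119350).
DE · (DF × DG) = 65875.
Since 65875 ≠ 0, the four points are not coplanar.

No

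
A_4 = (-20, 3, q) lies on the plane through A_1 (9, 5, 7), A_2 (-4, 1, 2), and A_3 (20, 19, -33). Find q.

The plane through A_1, A_2, A_3 has equation 230x − 575y − 138z = -1771.
Substituting A_4: (-138)q + (-6325) = -1771, so q = -33.

-33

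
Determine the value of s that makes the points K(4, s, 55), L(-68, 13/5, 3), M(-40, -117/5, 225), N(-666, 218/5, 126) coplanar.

-47/5

Coplanarity ⇔ det[KL; KM; KN] = 0.
Expanding, this is linear in s: (136200)s + (1280280) = 0.
So s = -47/5.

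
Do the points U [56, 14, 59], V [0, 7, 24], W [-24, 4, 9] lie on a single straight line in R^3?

UV = (-56, -7, -35), UW = (-80, -10, -50).
Each component of UW is 10/7 times the corresponding component of UV, so UW = 10/7·UV and the points are collinear.

Yes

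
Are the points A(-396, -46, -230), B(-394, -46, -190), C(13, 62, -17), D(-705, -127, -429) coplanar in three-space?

A normal to the plane through A, B, C is n = AB × AC = (-4320, 15934, 216).
The plane has equation n·P = 928076. For D: n·D = 929318.
929318 ≠ 928076, so D is off the plane.

No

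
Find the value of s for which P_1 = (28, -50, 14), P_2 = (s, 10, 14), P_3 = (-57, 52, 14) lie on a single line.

-22

Direction P_1P_3 = (-85, 102, 0). From the y-coordinate of P_2, the parameter along the line is τ = (10 − (-50))/102 = 10/17.
Then s = 28 + 10/17·(-85) = -22.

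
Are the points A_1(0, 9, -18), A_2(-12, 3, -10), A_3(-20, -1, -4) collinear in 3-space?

A_1A_2 = (-12, -6, 8), A_1A_3 = (-20, -10, 14).
Comparing components 2 and 3: (-6)(14) − (8)(-10) = -4 ≠ 0, so A_1A_2 and A_1A_3 are not parallel and the points are not collinear.

No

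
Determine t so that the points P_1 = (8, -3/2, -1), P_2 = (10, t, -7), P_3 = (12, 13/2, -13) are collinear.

Collinearity requires P_1P_2 × P_1P_3 = 0; each component is linear in t.
The x-component gives (-12)t + (30) = 0, so t = 5/2.
The remaining components then also vanish.

5/2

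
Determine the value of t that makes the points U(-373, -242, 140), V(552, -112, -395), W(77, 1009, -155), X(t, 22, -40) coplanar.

The points are coplanar iff UV · (UW × UX) = 0.
Expanding, this is linear in t: (630935)t + (46058255) = 0.
So t = -73.

-73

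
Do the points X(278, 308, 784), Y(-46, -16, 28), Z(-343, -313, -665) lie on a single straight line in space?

XY = (-324, -324, -756), XZ = (-621, -621, -1449).
Each component of XZ is 23/12 times the corresponding component of XY, so XZ = 23/12·XY and the points are collinear.

Yes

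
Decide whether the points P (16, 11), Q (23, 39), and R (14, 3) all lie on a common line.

PQ = (7, 28), PR = (-2, -8).
Checking proportionality: PR = -2/7·PQ, so the vectors are parallel and the points are collinear.

Yes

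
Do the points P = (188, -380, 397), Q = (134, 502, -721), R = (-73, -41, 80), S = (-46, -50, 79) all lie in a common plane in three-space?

Yes

With P as base: PQ = (-54, 882, -1118), PR = (-261, 339, -317), PS = (-234, 330, -318).
PR × PS = (-3192, -8820, -6804).
PQ · (PR × PS) = 0.
The scalar triple product vanishes, so the four points are coplanar.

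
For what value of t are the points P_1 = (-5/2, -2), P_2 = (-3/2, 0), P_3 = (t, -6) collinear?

-9/2

The three points are collinear iff det[P_1P_2; P_1P_3] = 0.
This determinant is linear in t: (-2)t + (-9) = 0, so t = -9/2.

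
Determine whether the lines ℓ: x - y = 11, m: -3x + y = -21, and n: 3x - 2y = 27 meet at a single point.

Yes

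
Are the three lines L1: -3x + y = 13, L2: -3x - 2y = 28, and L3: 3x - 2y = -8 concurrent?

Yes

Intersecting L1 and L2: solving the 2×2 system gives (x, y) = (-6, -5).
Substitute into L3: (3)(-6) + (-2)(-5) = -8.
This equals -8, so (-6, -5) lies on all three lines and they are concurrent.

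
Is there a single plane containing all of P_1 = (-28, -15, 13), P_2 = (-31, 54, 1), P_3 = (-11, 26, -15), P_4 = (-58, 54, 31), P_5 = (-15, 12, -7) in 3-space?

The plane through P_1, P_2, P_3 has normal n = P_1P_2 × P_1P_3 = (-1440, -288, -1296) and equation n·P = 27792.
Checking the remaining points: n·P_4 = 27792, n·P_5 = 27216.
Since n·P_5 = 27216 ≠ 27792, P_5 is off the plane and the points are not all coplanar.

No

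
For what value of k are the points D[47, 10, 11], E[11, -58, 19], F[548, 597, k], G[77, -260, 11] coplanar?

-93

The points are coplanar iff DE · (DF × DG) = 0.
Expanding, this is linear in k: (-11760)k + (-1093680) = 0.
So k = -93.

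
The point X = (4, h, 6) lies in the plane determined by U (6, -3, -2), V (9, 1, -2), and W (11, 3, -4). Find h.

-3

A normal to the plane is n = UV × UW = (-8, 6, -2).
X lies in the plane iff n · UX = 0.
This gives (6)h + (18) = 0, so h = -3.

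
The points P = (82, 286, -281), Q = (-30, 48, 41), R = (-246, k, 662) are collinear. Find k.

Collinearity requires PQ × PR = 0; each component is linear in k.
The x-component gives (-322)k + (-132342) = 0, so k = -411.
The remaining components then also vanish.

-411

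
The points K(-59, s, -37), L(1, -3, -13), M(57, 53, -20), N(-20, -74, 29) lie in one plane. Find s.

Coplanarity ⇔ det[KL; KM; KN] = 0.
Expanding, this is linear in s: (2205)s + (50715) = 0.
So s = -23.

-23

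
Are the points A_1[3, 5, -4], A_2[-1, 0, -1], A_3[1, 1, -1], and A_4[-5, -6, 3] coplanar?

With A_1 as base: A_1A_2 = (-4, -5, 3), A_1A_3 = (-2, -4, 3), A_1A_4 = (-8, -11, 7).
A_1A_3 × A_1A_4 = (5, -10, -10).
A_1A_2 · (A_1A_3 × A_1A_4) = 0.
The scalar triple product vanishes, so the four points are coplanar.

Yes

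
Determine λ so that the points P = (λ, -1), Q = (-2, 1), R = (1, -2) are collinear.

0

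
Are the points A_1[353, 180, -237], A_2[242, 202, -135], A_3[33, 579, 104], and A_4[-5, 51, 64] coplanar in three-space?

A normal to the plane through A_1, A_2, A_3 is n = A_1A_2 × A_1A_3 = (-33196, 5211, -37249).
The plane has equation n·P = -1952195. For A_4: n·A_4 = -1952195.
Equal, so A_4 lies in the plane and all four are coplanar.

Yes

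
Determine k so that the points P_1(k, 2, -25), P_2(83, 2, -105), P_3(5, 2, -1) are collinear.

23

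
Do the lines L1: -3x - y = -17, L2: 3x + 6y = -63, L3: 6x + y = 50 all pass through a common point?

Intersecting L1 and L2: solving the 2×2 system gives (x, y) = (11, -16).
Substitute into L3: (6)(11) + (1)(-16) = 50.
This equals 50, so (11, -16) lies on all three lines and they are concurrent.

Yes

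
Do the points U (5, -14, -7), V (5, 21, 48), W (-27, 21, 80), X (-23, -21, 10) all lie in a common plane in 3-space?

With U as base: UV = (0, 35, 55), UW = (-32, 35, 87), UX = (-28, -7, 17).
UW × UX = (1204, -1892, 1204).
UV · (UW × UX) = 0.
The scalar triple product vanishes, so the four points are coplanar.

Yes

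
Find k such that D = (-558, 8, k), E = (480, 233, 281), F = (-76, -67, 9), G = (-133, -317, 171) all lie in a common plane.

-517

Coplanarity ⇔ det[DE; DF; DG] = 0.
Expanding, this is linear in k: (-121900)k + (-63022300) = 0.
So k = -517.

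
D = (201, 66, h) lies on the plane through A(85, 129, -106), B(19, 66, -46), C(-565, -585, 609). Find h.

19

The plane through A, B, C has equation −2205x + 8190y + 6174z = 214641.
Substituting D: (6174)h + (97335) = 214641, so h = 19.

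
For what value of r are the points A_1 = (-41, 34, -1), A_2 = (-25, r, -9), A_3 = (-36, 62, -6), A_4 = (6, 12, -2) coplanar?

Normal to plane A_1A_3A_4: n = (-138, -230, -1426); plane equation n·P = -736.
Requiring n·A_2 = -736: (-230)r + (16284) = -736.
So r = 74.

74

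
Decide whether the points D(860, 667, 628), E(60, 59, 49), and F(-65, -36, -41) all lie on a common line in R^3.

No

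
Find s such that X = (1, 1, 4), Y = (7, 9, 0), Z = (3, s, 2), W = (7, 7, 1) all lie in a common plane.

Coplanarity ⇔ det[XY; XZ; XW] = 0.
Expanding, this is linear in s: (6)s + (-30) = 0.
So s = 5.

5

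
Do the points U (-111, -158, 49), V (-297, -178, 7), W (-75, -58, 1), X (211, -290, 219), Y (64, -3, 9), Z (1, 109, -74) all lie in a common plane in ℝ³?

The plane through U, V, W has normal n = UV × UW = (5160, -10440, -17880) and equation n·P = 200640.
Checking the remaining points: n·X = 200640, n·Y = 200640, n·Z = 190320.
Since n·Z = 190320 ≠ 200640, Z is off the plane and the points are not all coplanar.

No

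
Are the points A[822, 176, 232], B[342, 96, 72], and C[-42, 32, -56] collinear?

Yes

AB = (-480, -80, -160), AC = (-864, -144, -288).
AB × AC = (0, 0, 0).
The cross product vanishes, so the three points are collinear.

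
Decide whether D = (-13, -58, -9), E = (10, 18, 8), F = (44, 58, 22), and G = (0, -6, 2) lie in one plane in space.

The four points are coplanar iff the 3×3 determinant with rows DE, DF, DG is zero.
Rows: (23, 76, 17), (57, 116, 31), (13, 52, 11).
Expanding along the first row: (23)(-336) − (76)(224) + (17)(1456) = 0.
Zero determinant ⇒ coplanar.

Yes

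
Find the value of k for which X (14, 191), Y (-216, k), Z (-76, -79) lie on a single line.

The three points are collinear iff det[XY; XZ] = 0.
This determinant is linear in k: (90)k + (44910) = 0, so k = -499.

-499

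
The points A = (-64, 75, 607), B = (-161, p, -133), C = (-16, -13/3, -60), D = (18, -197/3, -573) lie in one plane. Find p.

Coplanarity ⇔ det[AB; AC; AD] = 0.
Expanding, this is linear in p: (1946)p + (171248/3) = 0.
So p = -88/3.

-88/3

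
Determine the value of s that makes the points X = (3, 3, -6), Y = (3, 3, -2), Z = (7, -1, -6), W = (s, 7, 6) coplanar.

Coplanarity ⇔ det[XY; XZ; XW] = 0.
Expanding, this is linear in s: (16)s + (16) = 0.
So s = -1.

-1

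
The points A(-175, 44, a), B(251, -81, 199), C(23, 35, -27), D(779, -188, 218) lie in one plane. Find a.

63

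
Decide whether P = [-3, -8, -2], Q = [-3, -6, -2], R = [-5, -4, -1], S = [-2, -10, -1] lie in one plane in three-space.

No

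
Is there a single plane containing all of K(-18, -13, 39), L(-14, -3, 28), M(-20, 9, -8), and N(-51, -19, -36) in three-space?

The four points are coplanar iff the 3×3 determinant with rows KL, KM, KN is zero.
Rows: (4, 10, -11), (-2, 22, -47), (-33, -6, -75).
Expanding along the first row: (4)(-1932) − (10)(-1401) + (-11)(738) = -1836.
Nonzero ⇒ not coplanar.

No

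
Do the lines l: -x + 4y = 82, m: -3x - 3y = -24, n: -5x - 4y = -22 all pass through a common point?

Intersecting l and m: solving the 2×2 system gives (x, y) = (-10, 18).
Substitute into n: (-5)(-10) + (-4)(18) = -22.
This equals -22, so (-10, 18) lies on all three lines and they are concurrent.

Yes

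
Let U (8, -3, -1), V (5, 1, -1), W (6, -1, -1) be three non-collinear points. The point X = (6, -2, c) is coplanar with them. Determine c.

A normal to the plane is n = UV × UW = (0, 0, 2).
X lies in the plane iff n · UX = 0.
This gives (2)c + (2) = 0, so c = -1.

-1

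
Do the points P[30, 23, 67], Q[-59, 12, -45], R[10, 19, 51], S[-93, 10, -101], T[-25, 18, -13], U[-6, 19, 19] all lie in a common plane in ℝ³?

Yes

The plane through P, Q, R has normal n = PQ × PR = (-272, 816, 136) and equation n·X = 19720.
Checking the remaining points: n·S = 19720, n·T = 19720, n·U = 19720.
All equal 19720, so all 6 points lie in one plane.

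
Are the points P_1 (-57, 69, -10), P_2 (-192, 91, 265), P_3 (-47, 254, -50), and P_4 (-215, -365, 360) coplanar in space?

No

The four points are coplanar iff the 3×3 determinant with rows P_1P_2, P_1P_3, P_1P_4 is zero.
Rows: (-135, 22, 275), (10, 185, -40), (-158, -434, 370).
Expanding along the first row: (-135)(51090) − (22)(-2620) + (275)(24890) = 5240.
Nonzero ⇒ not coplanar.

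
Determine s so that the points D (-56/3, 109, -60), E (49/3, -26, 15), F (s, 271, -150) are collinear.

Collinearity requires DE × DF = 0; each component is linear in s.
The y-component gives (75)s + (4550) = 0, so s = -182/3.
The remaining components then also vanish.

-182/3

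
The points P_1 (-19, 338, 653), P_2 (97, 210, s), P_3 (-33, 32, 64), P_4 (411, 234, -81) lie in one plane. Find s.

Coplanarity ⇔ det[P_1P_2; P_1P_3; P_1P_4] = 0.
Expanding, this is linear in s: (133036)s + (-34190252) = 0.
So s = 257.

257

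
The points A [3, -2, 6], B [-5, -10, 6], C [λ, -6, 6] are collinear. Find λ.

-1

Direction AB = (-8, -8, 0). From the y-coordinate of C, the parameter along the line is τ = (-6 − (-2))/(-8) = 1/2.
Then λ = 3 + 1/2·(-8) = -1.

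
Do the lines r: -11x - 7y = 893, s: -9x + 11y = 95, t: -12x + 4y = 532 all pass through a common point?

The three lines meet at one point iff the augmented coefficient matrix [aᵢ bᵢ cᵢ] has rank < 3, i.e. its determinant vanishes.
Here the determinant is 0.
It vanishes, so the lines are concurrent at (-57, -38).

Yes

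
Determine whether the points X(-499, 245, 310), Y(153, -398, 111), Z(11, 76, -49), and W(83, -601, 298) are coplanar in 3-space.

The four points are coplanar iff the 3×3 determinant with rows XY, XZ, XW is zero.
Rows: (652, -643, -199), (510, -169, -359), (582, -846, -12).
Expanding along the first row: (652)(-301686) − (-643)(202818) + (-199)(-333102) = 0.
Zero determinant ⇒ coplanar.

Yes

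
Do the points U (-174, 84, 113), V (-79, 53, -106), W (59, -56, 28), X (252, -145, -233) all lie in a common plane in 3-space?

The four points are coplanar iff the 3×3 determinant with rows UV, UW, UX is zero.
Rows: (95, -31, -219), (233, -140, -85), (426, -229, -346).
Expanding along the first row: (95)(28975) − (-31)(-44408) + (-219)(6283) = 0.
Zero determinant ⇒ coplanar.

Yes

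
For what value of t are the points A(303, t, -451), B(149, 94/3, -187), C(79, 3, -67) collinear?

Collinearity requires AB × AC = 0; each component is linear in t.
The x-component gives (-120)t + (11240) = 0, so t = 281/3.
The remaining components then also vanish.

281/3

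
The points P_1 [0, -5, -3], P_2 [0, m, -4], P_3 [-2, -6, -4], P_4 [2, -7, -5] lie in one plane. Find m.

The points are coplanar iff P_1P_2 · (P_1P_3 × P_1P_4) = 0.
Expanding, this is linear in m: (-6)m + (-36) = 0.
So m = -6.

-6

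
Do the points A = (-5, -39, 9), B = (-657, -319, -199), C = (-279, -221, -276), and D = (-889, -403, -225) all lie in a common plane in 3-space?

The four points are coplanar iff the 3×3 determinant with rows AB, AC, AD is zero.
Rows: (-652, -280, -208), (-274, -182, -285), (-884, -364, -234).
Expanding along the first row: (-652)(-61152) − (-280)(-187824) + (-208)(-61152) = 0.
Zero determinant ⇒ coplanar.

Yes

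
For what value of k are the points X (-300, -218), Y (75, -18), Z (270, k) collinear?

86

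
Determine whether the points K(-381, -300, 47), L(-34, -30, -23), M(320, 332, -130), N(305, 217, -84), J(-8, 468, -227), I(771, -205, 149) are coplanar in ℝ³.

The plane through K, L, M has normal n = KL × KM = (-3550, 12349, 30034) and equation n·P = -940552.
Checking the remaining points: n·N = -925873, n·J = -1009986, n·I = -793529.
Since n·N = -925873 ≠ -940552, N is off the plane and the points are not all coplanar.

No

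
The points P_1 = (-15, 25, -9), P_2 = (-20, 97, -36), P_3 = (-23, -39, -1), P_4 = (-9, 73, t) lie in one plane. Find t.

-15

Normal to plane P_1P_2P_3: n = (-1152, 256, 896); plane equation n·P = 15616.
Requiring n·P_4 = 15616: (896)t + (29056) = 15616.
So t = -15.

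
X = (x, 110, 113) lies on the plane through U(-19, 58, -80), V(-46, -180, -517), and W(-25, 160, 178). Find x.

A normal to the plane is n = UV × UW = (-16830, 9588, -4182).
X lies in the plane iff n · UX = 0.
This gives (-16830)x + (-628320) = 0, so x = -112/3.

-112/3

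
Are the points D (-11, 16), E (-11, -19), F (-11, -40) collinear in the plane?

Yes

DE = (0, -35), DF = (0, -56).
Twice the signed area of △DEF is (0)(-56) − (-35)(0) = 0.
The triangle is degenerate (zero area), so the points are collinear.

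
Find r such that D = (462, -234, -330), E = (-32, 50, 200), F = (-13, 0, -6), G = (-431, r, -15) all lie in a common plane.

144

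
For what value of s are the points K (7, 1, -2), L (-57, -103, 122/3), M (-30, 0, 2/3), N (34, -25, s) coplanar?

6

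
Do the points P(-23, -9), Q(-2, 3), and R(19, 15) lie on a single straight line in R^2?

Yes

PQ = (21, 12), PR = (42, 24).
Checking proportionality: PR = 2·PQ, so the vectors are parallel and the points are collinear.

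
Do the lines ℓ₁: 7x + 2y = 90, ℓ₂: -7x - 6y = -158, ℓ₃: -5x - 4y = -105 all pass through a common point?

Lines aᵢx + bᵢy = cᵢ with pairwise distinct directions are concurrent exactly when det[aᵢ bᵢ cᵢ] = 0.
Here the determinant is -84.
Nonzero, so no common point exists.

No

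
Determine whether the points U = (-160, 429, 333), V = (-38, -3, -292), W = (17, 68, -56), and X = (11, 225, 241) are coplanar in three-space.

A normal to the plane through U, V, W is n = UV × UW = (-57577, -63167, 32422).
The plane has equation n·P = -7089797. For X: n·X = -7032220.
-7032220 ≠ -7089797, so X is off the plane.

No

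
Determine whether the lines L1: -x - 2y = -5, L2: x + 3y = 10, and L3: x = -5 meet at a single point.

Lines aᵢx + bᵢy = cᵢ with pairwise distinct directions are concurrent exactly when det[aᵢ bᵢ cᵢ] = 0.
Here the determinant is 0.
It vanishes, so the lines are concurrent at (-5, 5).

Yes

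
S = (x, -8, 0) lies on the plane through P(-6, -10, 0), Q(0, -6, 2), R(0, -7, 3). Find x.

-4

A normal to the plane is n = PQ × PR = (6, -6, -6).
S lies in the plane iff n · PS = 0.
This gives (6)x + (24) = 0, so x = -4.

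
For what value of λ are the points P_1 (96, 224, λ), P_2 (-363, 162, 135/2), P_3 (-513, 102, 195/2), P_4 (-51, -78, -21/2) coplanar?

Coplanarity ⇔ det[P_1P_2; P_1P_3; P_1P_4] = 0.
Expanding, this is linear in λ: (-54720)λ + (-1614240) = 0.
So λ = -59/2.

-59/2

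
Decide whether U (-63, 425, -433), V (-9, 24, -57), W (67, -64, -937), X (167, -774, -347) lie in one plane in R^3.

The four points are coplanar iff the 3×3 determinant with rows UV, UW, UX is zero.
Rows: (54, -401, 376), (130, -489, -504), (230, -1199, 86).
Expanding along the first row: (54)(-646350) − (-401)(127100) + (376)(-43400) = -254200.
Nonzero ⇒ not coplanar.

No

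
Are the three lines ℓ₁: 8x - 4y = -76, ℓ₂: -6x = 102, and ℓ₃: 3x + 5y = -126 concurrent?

Yes

Lines aᵢx + bᵢy = cᵢ with pairwise distinct directions are concurrent exactly when det[aᵢ bᵢ cᵢ] = 0.
Here the determinant is 0.
It vanishes, so the lines are concurrent at (-17, -15).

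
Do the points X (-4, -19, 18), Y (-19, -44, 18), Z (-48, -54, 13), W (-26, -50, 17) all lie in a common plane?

With X as base: XY = (-15, -25, 0), XZ = (-44, -35, -5), XW = (-22, -31, -1).
XZ × XW = (-120, 66, 594).
XY · (XZ × XW) = 150.
Since 150 ≠ 0, the four points are not coplanar.

No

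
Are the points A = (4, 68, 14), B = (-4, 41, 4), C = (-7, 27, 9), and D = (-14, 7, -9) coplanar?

No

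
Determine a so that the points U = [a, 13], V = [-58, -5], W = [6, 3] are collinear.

Collinearity: (U − V) must be parallel to (W − V) = (64, 8).
Cross-multiplying the components: (a − (-58))·(8) = (18)·(64).
Solving gives a = 86.

86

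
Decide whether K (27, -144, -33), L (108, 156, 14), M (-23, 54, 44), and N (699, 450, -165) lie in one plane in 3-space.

No

The four points are coplanar iff the 3×3 determinant with rows KL, KM, KN is zero.
Rows: (81, 300, 47), (-50, 198, 77), (672, 594, -132).
Expanding along the first row: (81)(-71874) − (300)(-45144) + (47)(-162756) = 71874.
Nonzero ⇒ not coplanar.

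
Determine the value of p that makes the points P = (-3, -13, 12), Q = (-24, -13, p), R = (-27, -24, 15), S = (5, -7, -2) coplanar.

Normal to plane PRS: n = (136, -312, -56); plane equation n·X = 2976.
Requiring n·Q = 2976: (-56)p + (792) = 2976.
So p = -39.

-39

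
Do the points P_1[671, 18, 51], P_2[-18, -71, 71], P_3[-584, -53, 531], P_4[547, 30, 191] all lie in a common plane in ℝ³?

Yes

A normal to the plane through P_1, P_2, P_3 is n = P_1P_2 × P_1P_3 = (-41300, 305620, -62776).
The plane has equation n·P = -25412716. For P_4: n·P_4 = -25412716.
Equal, so P_4 lies in the plane and all four are coplanar.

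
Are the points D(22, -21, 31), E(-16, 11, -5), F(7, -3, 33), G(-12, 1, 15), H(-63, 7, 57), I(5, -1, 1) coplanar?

No

The plane through D, E, F has normal n = DE × DF = (712, 616, -204) and equation n·P = -3596.
Checking the remaining points: n·G = -10988, n·H = -52172, n·I = 2740.
Since n·G = -10988 ≠ -3596, G is off the plane and the points are not all coplanar.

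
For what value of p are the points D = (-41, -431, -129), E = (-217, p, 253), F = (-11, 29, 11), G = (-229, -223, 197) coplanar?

-39

Normal to plane DFG: n = (120840, -36100, 92720); plane equation n·P = -1356220.
Requiring n·E = -1356220: (-36100)p + (-2764120) = -1356220.
So p = -39.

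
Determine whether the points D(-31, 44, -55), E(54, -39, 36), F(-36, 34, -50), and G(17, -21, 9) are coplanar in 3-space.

The four points are coplanar iff the 3×3 determinant with rows DE, DF, DG is zero.
Rows: (85, -83, 91), (-5, -10, 5), (48, -65, 64).
Expanding along the first row: (85)(-315) − (-83)(-560) + (91)(805) = 0.
Zero determinant ⇒ coplanar.

Yes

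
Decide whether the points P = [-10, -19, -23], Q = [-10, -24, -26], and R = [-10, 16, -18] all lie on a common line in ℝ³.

PQ = (0, -5, -3), PR = (0, 35, 5).
Comparing components 2 and 3: (-5)(5) − (-3)(35) = 80 ≠ 0, so PQ and PR are not parallel and the points are not collinear.

No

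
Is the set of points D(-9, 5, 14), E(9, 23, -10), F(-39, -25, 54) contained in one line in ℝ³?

Yes

DE = (18, 18, -24), DF = (-30, -30, 40).
DE × DF = (0, 0, 0).
The cross product vanishes, so the three points are collinear.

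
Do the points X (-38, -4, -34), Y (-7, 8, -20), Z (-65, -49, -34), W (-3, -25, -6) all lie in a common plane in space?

Yes

The four points are coplanar iff the 3×3 determinant with rows XY, XZ, XW is zero.
Rows: (31, 12, 14), (-27, -45, 0), (35, -21, 28).
Expanding along the first row: (31)(-1260) − (12)(-756) + (14)(2142) = 0.
Zero determinant ⇒ coplanar.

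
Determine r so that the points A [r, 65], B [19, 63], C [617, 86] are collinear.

The three points are collinear iff det[AB; AC] = 0.
This determinant is linear in r: (-23)r + (1633) = 0, so r = 71.

71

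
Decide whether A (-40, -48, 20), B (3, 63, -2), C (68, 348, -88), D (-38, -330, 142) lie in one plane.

No

A normal to the plane through A, B, C is n = AB × AC = (-3276, 2268, 5040).
The plane has equation n·P = 122976. For D: n·D = 91728.
91728 ≠ 122976, so D is off the plane.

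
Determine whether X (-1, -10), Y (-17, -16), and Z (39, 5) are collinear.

XY = (-16, -6), XZ = (40, 15).
Twice the signed area of △XYZ is (-16)(15) − (-6)(40) = 0.
The triangle is degenerate (zero area), so the points are collinear.

Yes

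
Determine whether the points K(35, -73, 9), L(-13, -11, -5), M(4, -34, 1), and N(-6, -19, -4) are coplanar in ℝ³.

The four points are coplanar iff the 3×3 determinant with rows KL, KM, KN is zero.
Rows: (-48, 62, -14), (-31, 39, -8), (-41, 54, -13).
Expanding along the first row: (-48)(-75) − (62)(75) + (-14)(-75) = 0.
Zero determinant ⇒ coplanar.

Yes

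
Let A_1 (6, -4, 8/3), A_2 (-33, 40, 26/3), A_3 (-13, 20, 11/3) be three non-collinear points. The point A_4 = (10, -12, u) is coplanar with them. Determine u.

14/3

The plane through A_1, A_2, A_3 has equation −100x − 75y − 100z = -1700/3.
Substituting A_4: (-100)u + (-100) = -1700/3, so u = 14/3.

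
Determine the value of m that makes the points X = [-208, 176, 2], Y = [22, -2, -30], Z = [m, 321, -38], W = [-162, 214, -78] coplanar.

-323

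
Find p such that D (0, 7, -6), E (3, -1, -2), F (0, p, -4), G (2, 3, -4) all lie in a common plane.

3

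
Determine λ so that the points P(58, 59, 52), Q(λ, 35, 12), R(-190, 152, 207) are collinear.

Collinearity requires PQ × PR = 0; each component is linear in λ.
The y-component gives (-155)λ + (18910) = 0, so λ = 122.
The remaining components then also vanish.

122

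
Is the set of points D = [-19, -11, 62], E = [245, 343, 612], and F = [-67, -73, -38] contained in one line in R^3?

DE = (264, 354, 550), DF = (-48, -62, -100).
DE × DF = (-1300, 0, 624).
The cross product is nonzero, so the points do not lie on one line.

No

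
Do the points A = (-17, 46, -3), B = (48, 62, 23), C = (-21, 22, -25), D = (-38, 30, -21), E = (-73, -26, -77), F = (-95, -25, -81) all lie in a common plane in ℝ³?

The plane through A, B, C has normal n = AB × AC = (272, 1326, -1496) and equation n·P = 60860.
Checking the remaining points: n·D = 60860, n·E = 60860, n·F = 62186.
Since n·F = 62186 ≠ 60860, F is off the plane and the points are not all coplanar.

No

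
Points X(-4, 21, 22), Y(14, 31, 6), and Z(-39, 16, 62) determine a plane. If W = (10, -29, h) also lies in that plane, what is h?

-26

A normal to the plane is n = XY × XZ = (320, -160, 260).
W lies in the plane iff n · XW = 0.
This gives (260)h + (6760) = 0, so h = -26.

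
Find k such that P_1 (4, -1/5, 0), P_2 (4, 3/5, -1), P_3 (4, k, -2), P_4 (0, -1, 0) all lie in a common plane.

Normal to plane P_1P_2P_4: n = (-4/5, 4, 16/5); plane equation n·P = -4.
Requiring n·P_3 = -4: (4)k + (-48/5) = -4.
So k = 7/5.

7/5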